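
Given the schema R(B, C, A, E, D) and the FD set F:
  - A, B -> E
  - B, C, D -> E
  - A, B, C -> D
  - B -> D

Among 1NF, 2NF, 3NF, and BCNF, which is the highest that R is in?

1NF

Candidate key: {A, B, C}. Prime attributes: {A, B, C}.
A, B -> E breaks BCNF: {A, B}⁺ = {A, B, D, E}, so {A, B} is not a superkey.
Because {E} is non-prime and the left side of A, B -> E is not a superkey, the relation is not in 3NF.
The proper key subset {B} of {A, B, C} determines non-prime {D}, so the relation is not even in 2NF.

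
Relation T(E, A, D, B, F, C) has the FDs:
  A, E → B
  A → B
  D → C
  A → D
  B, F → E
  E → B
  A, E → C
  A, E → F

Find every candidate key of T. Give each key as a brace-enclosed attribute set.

{A} never appears on the right of any FD, so every key must include it.
{A, E}⁺ = {A, B, C, D, E, F}, which is every attribute, so {A, E} is a candidate key.
{A, F}⁺ = {A, B, C, D, E, F}, which is every attribute, so {A, F} is a candidate key.
Any other superkey properly contains one of these, so there are no further candidate keys.

{A, E}, {A, F}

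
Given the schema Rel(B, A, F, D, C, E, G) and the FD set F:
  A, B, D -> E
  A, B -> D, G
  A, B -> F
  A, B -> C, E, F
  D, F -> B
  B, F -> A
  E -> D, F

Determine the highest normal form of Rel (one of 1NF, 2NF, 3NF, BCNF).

Candidate keys: {A, B}, {B, F}, {D, F}, {E}. Prime attributes: {A, B, D, E, F}.
Every FD has a superkey on the left, so the relation is in BCNF.

BCNF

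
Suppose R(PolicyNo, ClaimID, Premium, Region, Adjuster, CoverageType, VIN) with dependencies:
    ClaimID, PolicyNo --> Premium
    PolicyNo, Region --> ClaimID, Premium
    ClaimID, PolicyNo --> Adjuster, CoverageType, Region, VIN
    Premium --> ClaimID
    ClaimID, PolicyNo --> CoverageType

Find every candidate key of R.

Attributes never on any right-hand side: {PolicyNo} — every candidate key must contain it.
{ClaimID, PolicyNo}⁺ = {Adjuster, ClaimID, CoverageType, PolicyNo, Premium, Region, VIN} — all of the relation — so {ClaimID, PolicyNo} is a candidate key.
{PolicyNo, Premium}⁺ = {Adjuster, ClaimID, CoverageType, PolicyNo, Premium, Region, VIN} — all of the relation — so {PolicyNo, Premium} is a candidate key.
{PolicyNo, Region}⁺ = {Adjuster, ClaimID, CoverageType, PolicyNo, Premium, Region, VIN} — all of the relation — so {PolicyNo, Region} is a candidate key.
Any other superkey properly contains one of these, so there are no further candidate keys.

{ClaimID, PolicyNo}, {PolicyNo, Premium}, {PolicyNo, Region}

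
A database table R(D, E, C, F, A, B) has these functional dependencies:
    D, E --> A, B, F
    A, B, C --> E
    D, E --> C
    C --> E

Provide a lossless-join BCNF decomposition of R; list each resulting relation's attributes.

Candidate keys of the original relation: {C, D}, {D, E}.
{A, B, C, D, E, F}: {A, B, C} determines {A, B, C, E} here but is not a superkey — split on A, B, C --> E, giving {A, B, C, E} and {A, B, C, D, F}.
{A, B, C, E}: {C} determines {C, E} here but is not a superkey — split on C --> E, giving {C, E} and {A, B, C}.
{C, E} is in BCNF.
{A, B, C} is in BCNF.
{A, B, C, D, F} is in BCNF.

{A, B, C, D, F}; {C, E}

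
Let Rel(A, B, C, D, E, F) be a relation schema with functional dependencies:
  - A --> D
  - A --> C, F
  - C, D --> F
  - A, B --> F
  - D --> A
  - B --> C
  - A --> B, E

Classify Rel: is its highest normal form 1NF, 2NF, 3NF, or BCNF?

2NF

Candidate keys: {A}, {D}. Prime attributes: {A, D}.
B --> C: {B}⁺ = {B, C}, which is not all of the attributes, so the left side is not a superkey — BCNF is violated.
B --> C has non-prime {C} on the right and a non-superkey on the left, so 3NF fails.
All keys have size 1, which rules out partial dependencies — 2NF is satisfied.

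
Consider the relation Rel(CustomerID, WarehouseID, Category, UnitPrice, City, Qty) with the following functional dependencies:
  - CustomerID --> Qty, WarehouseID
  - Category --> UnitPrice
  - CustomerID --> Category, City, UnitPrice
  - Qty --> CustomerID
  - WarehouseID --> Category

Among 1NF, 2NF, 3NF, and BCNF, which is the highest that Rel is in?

Candidate keys: {CustomerID}, {Qty}. Prime attributes: {CustomerID, Qty}.
For Category --> UnitPrice we have {Category}⁺ = {Category, UnitPrice}; {Category} is not a superkey, so BCNF fails.
Category --> UnitPrice determines the non-prime attribute {UnitPrice} from a non-superkey — 3NF is violated.
Every candidate key is a single attribute, so no partial dependency is possible; 2NF holds.

2NF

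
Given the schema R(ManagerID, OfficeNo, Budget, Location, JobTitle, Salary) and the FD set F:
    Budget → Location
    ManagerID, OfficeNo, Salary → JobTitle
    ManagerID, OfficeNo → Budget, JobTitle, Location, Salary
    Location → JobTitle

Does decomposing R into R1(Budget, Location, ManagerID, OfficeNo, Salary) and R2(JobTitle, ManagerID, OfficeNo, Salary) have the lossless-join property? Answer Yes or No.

The shared attributes are {ManagerID, OfficeNo, Salary} and {ManagerID, OfficeNo, Salary}⁺ = {Budget, JobTitle, Location, ManagerID, OfficeNo, Salary}.
Since R1 ⊆ {Budget, JobTitle, Location, ManagerID, OfficeNo, Salary}, the intersection is a superkey of R1; the decomposition is lossless.

Yes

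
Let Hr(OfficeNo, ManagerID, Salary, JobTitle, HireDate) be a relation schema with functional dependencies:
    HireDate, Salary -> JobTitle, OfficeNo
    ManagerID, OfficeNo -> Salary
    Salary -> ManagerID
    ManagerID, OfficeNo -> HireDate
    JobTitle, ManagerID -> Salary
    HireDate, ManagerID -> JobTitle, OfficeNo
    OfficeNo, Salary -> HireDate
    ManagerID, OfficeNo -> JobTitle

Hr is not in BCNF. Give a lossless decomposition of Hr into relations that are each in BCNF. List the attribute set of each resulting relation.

Candidate keys of the original relation: {HireDate, ManagerID}, {HireDate, Salary}, {ManagerID, OfficeNo}, {OfficeNo, Salary}.
{HireDate, JobTitle, ManagerID, OfficeNo, Salary}: {Salary} determines {ManagerID, Salary} here but is not a superkey — split on Salary -> ManagerID, giving {ManagerID, Salary} and {HireDate, JobTitle, OfficeNo, Salary}.
{ManagerID, Salary} is in BCNF.
{HireDate, JobTitle, OfficeNo, Salary} is in BCNF.

{HireDate, JobTitle, OfficeNo, Salary}; {ManagerID, Salary}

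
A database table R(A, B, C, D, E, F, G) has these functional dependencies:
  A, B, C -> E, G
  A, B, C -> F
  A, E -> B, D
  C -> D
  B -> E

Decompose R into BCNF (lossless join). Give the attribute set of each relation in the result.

{A, B, D}; {A, C, E, F, G}; {B, E}

Candidate keys of the original relation: {A, B, C}, {A, C, E}.
Within {A, B, C, D, E, F, G}: {A, E}⁺ ∩ {A, B, C, D, E, F, G} = {A, B, D, E}, not the whole set, so A, E -> B, D violates BCNF; decompose into {A, B, D, E} and {A, C, E, F, G}.
Within {A, B, D, E}: {B}⁺ ∩ {A, B, D, E} = {B, E}, not the whole set, so B -> E violates BCNF; decompose into {B, E} and {A, B, D}.
{B, E}: every determinant is a superkey — BCNF.
{A, B, D}: every determinant is a superkey — BCNF.
{A, C, E, F, G}: every determinant is a superkey — BCNF.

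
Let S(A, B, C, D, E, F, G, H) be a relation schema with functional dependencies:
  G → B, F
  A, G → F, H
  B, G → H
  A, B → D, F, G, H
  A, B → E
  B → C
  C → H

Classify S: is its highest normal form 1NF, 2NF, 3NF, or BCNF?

Candidate keys: {A, B}, {A, G}. Prime attributes: {A, B, G}.
G → B, F: {G}⁺ = {B, C, F, G, H}, which is not all of the attributes, so the left side is not a superkey — BCNF is violated.
G → B, F determines the non-prime attribute {F} from a non-superkey — 3NF is violated.
Since {B} ⊂ {A, B} and {B}⁺ ⊇ {C, H} with {C, H} non-prime, there is a partial dependency; 2NF fails.

1NF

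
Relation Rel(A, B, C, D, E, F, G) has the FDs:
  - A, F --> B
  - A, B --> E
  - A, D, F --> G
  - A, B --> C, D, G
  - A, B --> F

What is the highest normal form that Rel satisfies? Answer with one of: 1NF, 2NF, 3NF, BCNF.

Candidate keys: {A, B}, {A, F}. Prime attributes: {A, B, F}.
Every FD has a superkey on the left, so the relation is in BCNF.

BCNF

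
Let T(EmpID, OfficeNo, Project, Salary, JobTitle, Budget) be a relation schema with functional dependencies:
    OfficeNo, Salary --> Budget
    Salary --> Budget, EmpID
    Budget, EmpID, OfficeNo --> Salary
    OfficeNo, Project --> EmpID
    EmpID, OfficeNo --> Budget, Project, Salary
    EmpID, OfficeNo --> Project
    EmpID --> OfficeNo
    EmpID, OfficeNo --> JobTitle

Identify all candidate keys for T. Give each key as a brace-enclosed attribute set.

{EmpID}⁺ = {Budget, EmpID, JobTitle, OfficeNo, Project, Salary}, which is every attribute, so {EmpID} is a candidate key.
{Salary}⁺ = {Budget, EmpID, JobTitle, OfficeNo, Project, Salary}, which is every attribute, so {Salary} is a candidate key.
{OfficeNo, Project}⁺ = {Budget, EmpID, JobTitle, OfficeNo, Project, Salary}, which is every attribute, so {OfficeNo, Project} is a candidate key.
No proper subset of any of these is a key, and no other minimal superkey exists.

{EmpID}, {OfficeNo, Project}, {Salary}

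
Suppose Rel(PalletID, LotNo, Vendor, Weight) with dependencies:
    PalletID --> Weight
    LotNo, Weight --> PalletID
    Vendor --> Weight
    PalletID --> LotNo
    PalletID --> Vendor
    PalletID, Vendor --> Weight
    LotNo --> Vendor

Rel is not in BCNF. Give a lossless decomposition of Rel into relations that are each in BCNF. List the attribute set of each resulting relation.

Candidate keys of the original relation: {LotNo}, {PalletID}.
{LotNo, PalletID, Vendor, Weight}: {Vendor} determines {Vendor, Weight} here but is not a superkey — split on Vendor --> Weight, giving {Vendor, Weight} and {LotNo, PalletID, Vendor}.
{Vendor, Weight} has no BCNF violation.
{LotNo, PalletID, Vendor} has no BCNF violation.

{LotNo, PalletID, Vendor}; {Vendor, Weight}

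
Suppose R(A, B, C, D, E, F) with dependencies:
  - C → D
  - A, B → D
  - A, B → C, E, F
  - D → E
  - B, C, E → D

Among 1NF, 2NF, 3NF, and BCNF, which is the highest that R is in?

Candidate key: {A, B}. Prime attributes: {A, B}.
C → D breaks BCNF: {C}⁺ = {C, D, E}, so {C} is not a superkey.
C → D determines the non-prime attribute {D} from a non-superkey — 3NF is violated.
No non-prime attribute depends on a proper subset of any candidate key, so 2NF holds.

2NF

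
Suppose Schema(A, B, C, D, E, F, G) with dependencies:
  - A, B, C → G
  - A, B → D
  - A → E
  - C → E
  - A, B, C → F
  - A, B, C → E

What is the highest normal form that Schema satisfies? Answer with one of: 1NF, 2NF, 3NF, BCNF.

1NF

Candidate key: {A, B, C}. Prime attributes: {A, B, C}.
A, B → D: {A, B}⁺ = {A, B, D, E}, which is not all of the attributes, so the left side is not a superkey — BCNF is violated.
A, B → D has non-prime {D} on the right and a non-superkey on the left, so 3NF fails.
The proper key subset {A} of {A, B, C} determines non-prime {E}, so the relation is not even in 2NF.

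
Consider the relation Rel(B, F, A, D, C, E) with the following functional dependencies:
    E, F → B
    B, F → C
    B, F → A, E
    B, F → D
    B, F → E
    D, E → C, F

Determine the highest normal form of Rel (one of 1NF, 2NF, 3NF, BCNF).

BCNF

Candidate keys: {B, F}, {D, E}, {E, F}. Prime attributes: {B, D, E, F}.
The left-hand side of every FD is a superkey, so BCNF is satisfied.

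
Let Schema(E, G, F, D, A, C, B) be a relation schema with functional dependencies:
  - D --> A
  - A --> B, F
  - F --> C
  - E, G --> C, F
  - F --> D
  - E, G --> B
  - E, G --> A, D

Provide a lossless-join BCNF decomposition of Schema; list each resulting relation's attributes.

{A, B, C, D, F}; {D, E, G}

Candidate key of the original relation: {E, G}.
In {A, B, C, D, E, F, G}, {D} is not a superkey ({D}⁺ restricted to this set is {A, B, C, D, F}), so split on D --> A, B, C, F into {A, B, C, D, F} and {D, E, G}.
{A, B, C, D, F} is in BCNF.
{D, E, G} is in BCNF.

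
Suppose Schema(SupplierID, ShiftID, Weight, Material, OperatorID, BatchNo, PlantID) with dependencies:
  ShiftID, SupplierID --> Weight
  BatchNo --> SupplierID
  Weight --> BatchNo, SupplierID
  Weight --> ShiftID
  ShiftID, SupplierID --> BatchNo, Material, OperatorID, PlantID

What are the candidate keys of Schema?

{Weight} is a candidate key since {Weight}⁺ = {BatchNo, Material, OperatorID, PlantID, ShiftID, SupplierID, Weight} covers every attribute.
{BatchNo, ShiftID} is a candidate key since {BatchNo, ShiftID}⁺ = {BatchNo, Material, OperatorID, PlantID, ShiftID, SupplierID, Weight} covers every attribute.
{ShiftID, SupplierID} is a candidate key since {ShiftID, SupplierID}⁺ = {BatchNo, Material, OperatorID, PlantID, ShiftID, SupplierID, Weight} covers every attribute.
No proper subset of any of these is a key, and no other minimal superkey exists.

{BatchNo, ShiftID}, {ShiftID, SupplierID}, {Weight}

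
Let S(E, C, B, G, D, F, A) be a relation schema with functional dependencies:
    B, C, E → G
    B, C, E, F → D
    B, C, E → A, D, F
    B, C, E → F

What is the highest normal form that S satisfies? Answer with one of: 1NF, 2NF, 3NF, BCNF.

Candidate key: {B, C, E}. Prime attributes: {B, C, E}.
The left-hand side of every FD is a superkey, so BCNF is satisfied.

BCNF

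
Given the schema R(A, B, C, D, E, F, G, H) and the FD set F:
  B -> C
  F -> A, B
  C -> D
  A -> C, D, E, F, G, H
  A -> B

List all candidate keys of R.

{A}, {F}

{A} is a candidate key since {A}⁺ = {A, B, C, D, E, F, G, H} covers every attribute.
{F} is a candidate key since {F}⁺ = {A, B, C, D, E, F, G, H} covers every attribute.
Any other superkey properly contains one of these, so there are no further candidate keys.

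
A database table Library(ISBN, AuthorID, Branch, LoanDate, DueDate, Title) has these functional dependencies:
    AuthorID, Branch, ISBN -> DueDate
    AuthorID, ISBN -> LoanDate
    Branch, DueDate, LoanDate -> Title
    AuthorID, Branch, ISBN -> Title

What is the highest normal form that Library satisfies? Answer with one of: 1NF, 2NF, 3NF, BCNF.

1NF

Candidate key: {AuthorID, Branch, ISBN}. Prime attributes: {AuthorID, Branch, ISBN}.
For AuthorID, ISBN -> LoanDate we have {AuthorID, ISBN}⁺ = {AuthorID, ISBN, LoanDate}; {AuthorID, ISBN} is not a superkey, so BCNF fails.
AuthorID, ISBN -> LoanDate has non-prime {LoanDate} on the right and a non-superkey on the left, so 3NF fails.
The proper key subset {AuthorID, ISBN} of {AuthorID, Branch, ISBN} determines non-prime {LoanDate}, so the relation is not even in 2NF.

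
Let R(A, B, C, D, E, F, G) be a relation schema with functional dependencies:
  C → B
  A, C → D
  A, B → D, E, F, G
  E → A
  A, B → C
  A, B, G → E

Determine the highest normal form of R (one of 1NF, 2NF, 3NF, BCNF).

Candidate keys: {A, B}, {A, C}, {B, E}, {C, E}. Prime attributes: {A, B, C, E}.
For C → B we have {C}⁺ = {B, C}; {C} is not a superkey, so BCNF fails.
Its right-hand attributes {B} are all prime, as are those of every other non-superkey FD — the relation is in 3NF.

3NF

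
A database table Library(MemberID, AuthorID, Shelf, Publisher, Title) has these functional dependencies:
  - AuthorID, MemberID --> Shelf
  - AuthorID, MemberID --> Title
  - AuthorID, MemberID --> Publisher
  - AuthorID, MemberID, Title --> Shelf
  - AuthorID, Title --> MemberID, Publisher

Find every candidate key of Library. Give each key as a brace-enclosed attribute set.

{AuthorID, MemberID}, {AuthorID, Title}

{AuthorID} never appears on the right of any FD, so every key must include it.
{AuthorID, MemberID}⁺ = {AuthorID, MemberID, Publisher, Shelf, Title} — all of the relation — so {AuthorID, MemberID} is a candidate key.
{AuthorID, Title}⁺ = {AuthorID, MemberID, Publisher, Shelf, Title} — all of the relation — so {AuthorID, Title} is a candidate key.
Any other superkey properly contains one of these, so there are no further candidate keys.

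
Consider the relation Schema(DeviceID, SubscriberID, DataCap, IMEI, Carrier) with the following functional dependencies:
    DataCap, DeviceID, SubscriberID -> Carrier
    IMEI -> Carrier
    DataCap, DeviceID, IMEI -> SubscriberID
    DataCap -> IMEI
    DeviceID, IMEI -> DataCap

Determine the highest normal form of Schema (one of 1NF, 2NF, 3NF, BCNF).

1NF

Candidate keys: {DataCap, DeviceID}, {DeviceID, IMEI}. Prime attributes: {DataCap, DeviceID, IMEI}.
IMEI -> Carrier breaks BCNF: {IMEI}⁺ = {Carrier, IMEI}, so {IMEI} is not a superkey.
IMEI -> Carrier has non-prime {Carrier} on the right and a non-superkey on the left, so 3NF fails.
The proper key subset {DataCap} of {DataCap, DeviceID} determines non-prime {Carrier}, so the relation is not even in 2NF.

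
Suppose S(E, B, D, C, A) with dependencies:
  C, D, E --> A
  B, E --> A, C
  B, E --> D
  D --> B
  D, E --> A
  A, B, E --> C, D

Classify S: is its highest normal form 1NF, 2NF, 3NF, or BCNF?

3NF

Candidate keys: {B, E}, {D, E}. Prime attributes: {B, D, E}.
D --> B: {D}⁺ = {B, D}, which is not all of the attributes, so the left side is not a superkey — BCNF is violated.
But every attribute on its right side ({B}) is prime, and the same holds for every other non-superkey FD, so 3NF still holds.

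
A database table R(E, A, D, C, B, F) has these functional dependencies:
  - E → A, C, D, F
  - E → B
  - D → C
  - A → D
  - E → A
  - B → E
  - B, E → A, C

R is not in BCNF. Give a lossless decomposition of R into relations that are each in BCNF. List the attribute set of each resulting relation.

{A, B, E, F}; {A, D}; {C, D}

Candidate keys of the original relation: {B}, {E}.
Within {A, B, C, D, E, F}: {D}⁺ ∩ {A, B, C, D, E, F} = {C, D}, not the whole set, so D → C violates BCNF; decompose into {C, D} and {A, B, D, E, F}.
{C, D} is in BCNF.
Within {A, B, D, E, F}: {A}⁺ ∩ {A, B, D, E, F} = {A, D}, not the whole set, so A → D violates BCNF; decompose into {A, D} and {A, B, E, F}.
{A, D} is in BCNF.
{A, B, E, F} is in BCNF.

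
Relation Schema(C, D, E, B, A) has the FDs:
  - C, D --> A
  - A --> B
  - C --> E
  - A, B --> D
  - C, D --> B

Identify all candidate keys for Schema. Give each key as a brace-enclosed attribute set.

{C} never appears on the right of any FD, so every key must include it.
{A, C}⁺ = {A, B, C, D, E}, which is every attribute, so {A, C} is a candidate key.
{C, D}⁺ = {A, B, C, D, E}, which is every attribute, so {C, D} is a candidate key.
Any other superkey properly contains one of these, so there are no further candidate keys.

{A, C}, {C, D}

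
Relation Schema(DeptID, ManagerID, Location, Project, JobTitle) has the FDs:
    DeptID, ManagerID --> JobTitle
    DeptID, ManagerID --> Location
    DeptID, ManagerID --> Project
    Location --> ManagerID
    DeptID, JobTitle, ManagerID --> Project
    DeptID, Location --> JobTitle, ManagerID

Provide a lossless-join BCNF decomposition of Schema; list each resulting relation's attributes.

{DeptID, JobTitle, Location, Project}; {Location, ManagerID}

Candidate keys of the original relation: {DeptID, Location}, {DeptID, ManagerID}.
{DeptID, JobTitle, Location, ManagerID, Project}: {Location} determines {Location, ManagerID} here but is not a superkey — split on Location --> ManagerID, giving {Location, ManagerID} and {DeptID, JobTitle, Location, Project}.
{Location, ManagerID} has no BCNF violation.
{DeptID, JobTitle, Location, Project} has no BCNF violation.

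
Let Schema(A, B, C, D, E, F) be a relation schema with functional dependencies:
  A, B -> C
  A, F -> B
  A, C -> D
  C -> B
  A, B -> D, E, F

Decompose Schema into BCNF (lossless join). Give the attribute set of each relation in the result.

{A, C, D, E, F}; {B, C}

Candidate keys of the original relation: {A, B}, {A, C}, {A, F}.
In {A, B, C, D, E, F}, {C} is not a superkey ({C}⁺ restricted to this set is {B, C}), so split on C -> B into {B, C} and {A, C, D, E, F}.
{B, C} has no BCNF violation.
{A, C, D, E, F} has no BCNF violation.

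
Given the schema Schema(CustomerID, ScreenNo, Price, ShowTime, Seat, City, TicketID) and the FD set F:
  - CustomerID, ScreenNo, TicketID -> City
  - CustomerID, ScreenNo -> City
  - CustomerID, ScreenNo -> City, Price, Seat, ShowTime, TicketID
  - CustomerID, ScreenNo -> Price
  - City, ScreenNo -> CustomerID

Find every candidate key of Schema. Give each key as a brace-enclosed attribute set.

{City, ScreenNo}, {CustomerID, ScreenNo}

Attributes never on any right-hand side: {ScreenNo} — every candidate key must contain it.
Closure of {City, ScreenNo} is {City, CustomerID, Price, ScreenNo, Seat, ShowTime, TicketID}, the whole schema; {City, ScreenNo} is a candidate key.
Closure of {CustomerID, ScreenNo} is {City, CustomerID, Price, ScreenNo, Seat, ShowTime, TicketID}, the whole schema; {CustomerID, ScreenNo} is a candidate key.
No proper subset of any of these is a key, and no other minimal superkey exists.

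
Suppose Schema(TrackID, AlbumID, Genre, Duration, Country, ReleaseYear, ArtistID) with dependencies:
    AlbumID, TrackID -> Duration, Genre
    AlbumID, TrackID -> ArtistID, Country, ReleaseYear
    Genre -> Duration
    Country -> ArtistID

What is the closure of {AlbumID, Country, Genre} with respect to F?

Start with {AlbumID, Country, Genre}.
Genre -> Duration applies; add {Duration} → now {AlbumID, Country, Duration, Genre}.
Country -> ArtistID applies; add {ArtistID} → now {AlbumID, ArtistID, Country, Duration, Genre}.
No further FD applies.

{AlbumID, ArtistID, Country, Duration, Genre}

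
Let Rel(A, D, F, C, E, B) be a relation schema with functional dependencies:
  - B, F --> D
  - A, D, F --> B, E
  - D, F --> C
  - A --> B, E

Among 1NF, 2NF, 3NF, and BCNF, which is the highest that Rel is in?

1NF

Candidate key: {A, F}. Prime attributes: {A, F}.
B, F --> D breaks BCNF: {B, F}⁺ = {B, C, D, F}, so {B, F} is not a superkey.
Because {D} is non-prime and the left side of B, F --> D is not a superkey, the relation is not in 3NF.
{A} is a proper subset of the key {A, F}, and {A}⁺ contains the non-prime attributes {B, E} — a partial dependency, so 2NF is violated.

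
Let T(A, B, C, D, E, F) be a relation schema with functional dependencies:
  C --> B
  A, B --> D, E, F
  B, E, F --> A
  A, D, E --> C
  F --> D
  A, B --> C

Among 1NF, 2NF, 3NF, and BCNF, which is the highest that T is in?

3NF

Candidate keys: {A, B}, {A, C}, {A, D, E}, {A, E, F}, {B, E, F}, {C, E, F}. Prime attributes: {A, B, C, D, E, F}.
C --> B breaks BCNF: {C}⁺ = {B, C}, so {C} is not a superkey.
But every attribute on its right side ({B}) is prime, and the same holds for every other non-superkey FD, so 3NF still holds.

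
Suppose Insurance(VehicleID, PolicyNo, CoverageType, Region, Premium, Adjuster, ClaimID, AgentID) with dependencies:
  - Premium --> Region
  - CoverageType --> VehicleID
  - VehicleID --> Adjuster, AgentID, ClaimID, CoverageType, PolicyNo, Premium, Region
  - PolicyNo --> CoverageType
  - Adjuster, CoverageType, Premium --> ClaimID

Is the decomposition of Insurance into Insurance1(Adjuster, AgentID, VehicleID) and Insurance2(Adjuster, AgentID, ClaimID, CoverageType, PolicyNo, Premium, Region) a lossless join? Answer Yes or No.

Insurance1 ∩ Insurance2 = {Adjuster, AgentID}; its closure under F is {Adjuster, AgentID}.
The closure covers neither Insurance1 nor Insurance2 entirely; the join is not lossless.

No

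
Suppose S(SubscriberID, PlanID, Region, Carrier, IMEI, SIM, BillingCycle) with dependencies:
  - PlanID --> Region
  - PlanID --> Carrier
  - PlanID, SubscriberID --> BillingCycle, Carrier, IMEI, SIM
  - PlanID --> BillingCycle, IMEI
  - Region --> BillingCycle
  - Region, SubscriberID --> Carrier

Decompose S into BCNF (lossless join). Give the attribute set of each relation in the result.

{BillingCycle, Region}; {Carrier, IMEI, PlanID, Region}; {PlanID, SIM, SubscriberID}

Candidate key of the original relation: {PlanID, SubscriberID}.
In {BillingCycle, Carrier, IMEI, PlanID, Region, SIM, SubscriberID}, {PlanID} is not a superkey ({PlanID}⁺ restricted to this set is {BillingCycle, Carrier, IMEI, PlanID, Region}), so split on PlanID --> BillingCycle, Carrier, IMEI, Region into {BillingCycle, Carrier, IMEI, PlanID, Region} and {PlanID, SIM, SubscriberID}.
In {BillingCycle, Carrier, IMEI, PlanID, Region}, {Region} is not a superkey ({Region}⁺ restricted to this set is {BillingCycle, Region}), so split on Region --> BillingCycle into {BillingCycle, Region} and {Carrier, IMEI, PlanID, Region}.
{BillingCycle, Region} is in BCNF.
{Carrier, IMEI, PlanID, Region} is in BCNF.
{PlanID, SIM, SubscriberID} is in BCNF.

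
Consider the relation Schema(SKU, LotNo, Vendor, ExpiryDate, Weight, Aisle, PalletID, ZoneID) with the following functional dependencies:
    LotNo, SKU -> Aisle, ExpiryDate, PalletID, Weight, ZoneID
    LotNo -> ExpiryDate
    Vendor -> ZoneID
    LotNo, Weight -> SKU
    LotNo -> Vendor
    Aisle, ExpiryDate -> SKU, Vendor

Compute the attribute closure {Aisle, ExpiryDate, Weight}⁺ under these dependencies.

Start with {Aisle, ExpiryDate, Weight}.
Aisle, ExpiryDate -> SKU, Vendor applies; add {SKU, Vendor} → now {Aisle, ExpiryDate, SKU, Vendor, Weight}.
Vendor -> ZoneID applies; add {ZoneID} → now {Aisle, ExpiryDate, SKU, Vendor, Weight, ZoneID}.
No further FD applies.

{Aisle, ExpiryDate, SKU, Vendor, Weight, ZoneID}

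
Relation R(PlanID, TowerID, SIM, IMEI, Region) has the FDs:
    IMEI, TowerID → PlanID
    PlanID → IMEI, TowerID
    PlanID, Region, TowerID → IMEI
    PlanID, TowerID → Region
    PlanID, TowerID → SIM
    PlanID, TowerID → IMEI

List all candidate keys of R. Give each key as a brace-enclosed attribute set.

{IMEI, TowerID}, {PlanID}

Closure of {PlanID} is {IMEI, PlanID, Region, SIM, TowerID}, the whole schema; {PlanID} is a candidate key.
Closure of {IMEI, TowerID} is {IMEI, PlanID, Region, SIM, TowerID}, the whole schema; {IMEI, TowerID} is a candidate key.
Any other superkey properly contains one of these, so there are no further candidate keys.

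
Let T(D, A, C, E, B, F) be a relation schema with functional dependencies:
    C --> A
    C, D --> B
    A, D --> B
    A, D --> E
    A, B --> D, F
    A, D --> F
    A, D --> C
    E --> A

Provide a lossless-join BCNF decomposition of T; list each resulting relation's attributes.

Candidate keys of the original relation: {A, B}, {A, D}, {B, C}, {B, E}, {C, D}, {D, E}.
Within {A, B, C, D, E, F}: {C}⁺ ∩ {A, B, C, D, E, F} = {A, C}, not the whole set, so C --> A violates BCNF; decompose into {A, C} and {B, C, D, E, F}.
{A, C} is in BCNF.
{B, C, D, E, F} is in BCNF.

{A, C}; {B, C, D, E, F}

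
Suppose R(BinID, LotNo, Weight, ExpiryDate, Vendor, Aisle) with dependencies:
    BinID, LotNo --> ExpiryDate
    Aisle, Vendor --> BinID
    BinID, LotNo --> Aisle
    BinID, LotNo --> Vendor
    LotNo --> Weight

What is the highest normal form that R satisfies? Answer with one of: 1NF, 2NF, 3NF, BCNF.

Candidate keys: {Aisle, LotNo, Vendor}, {BinID, LotNo}. Prime attributes: {Aisle, BinID, LotNo, Vendor}.
Aisle, Vendor --> BinID breaks BCNF: {Aisle, Vendor}⁺ = {Aisle, BinID, Vendor}, so {Aisle, Vendor} is not a superkey.
LotNo --> Weight has non-prime {Weight} on the right and a non-superkey on the left, so 3NF fails.
Since {LotNo} ⊂ {BinID, LotNo} and {LotNo}⁺ ⊇ {Weight} with {Weight} non-prime, there is a partial dependency; 2NF fails.

1NF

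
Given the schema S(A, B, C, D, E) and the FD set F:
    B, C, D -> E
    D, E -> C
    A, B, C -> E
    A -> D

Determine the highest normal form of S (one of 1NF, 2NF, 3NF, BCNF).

1NF

Candidate keys: {A, B, C}, {A, B, E}. Prime attributes: {A, B, C, E}.
B, C, D -> E: {B, C, D}⁺ = {B, C, D, E}, which is not all of the attributes, so the left side is not a superkey — BCNF is violated.
A -> D determines the non-prime attribute {D} from a non-superkey — 3NF is violated.
Since {A} ⊂ {A, B, C} and {A}⁺ ⊇ {D} with {D} non-prime, there is a partial dependency; 2NF fails.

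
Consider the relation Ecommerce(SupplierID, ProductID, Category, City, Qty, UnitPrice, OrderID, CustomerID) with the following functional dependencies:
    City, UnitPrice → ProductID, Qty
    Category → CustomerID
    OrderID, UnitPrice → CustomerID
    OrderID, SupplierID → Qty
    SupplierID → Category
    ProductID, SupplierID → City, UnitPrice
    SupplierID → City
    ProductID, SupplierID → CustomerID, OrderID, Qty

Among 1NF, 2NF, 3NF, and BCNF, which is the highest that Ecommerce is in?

Candidate keys: {ProductID, SupplierID}, {SupplierID, UnitPrice}. Prime attributes: {ProductID, SupplierID, UnitPrice}.
City, UnitPrice → ProductID, Qty: {City, UnitPrice}⁺ = {City, ProductID, Qty, UnitPrice}, which is not all of the attributes, so the left side is not a superkey — BCNF is violated.
Because {Qty} is non-prime and the left side of City, UnitPrice → ProductID, Qty is not a superkey, the relation is not in 3NF.
The proper key subset {SupplierID} of {ProductID, SupplierID} determines non-prime {Category, City, CustomerID}, so the relation is not even in 2NF.

1NF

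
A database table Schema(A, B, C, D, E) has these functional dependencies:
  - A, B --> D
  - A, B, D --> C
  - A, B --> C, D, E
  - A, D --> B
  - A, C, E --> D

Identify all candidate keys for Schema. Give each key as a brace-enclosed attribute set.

No FD produces {A}, so it must be in every candidate key.
{A, B}⁺ = {A, B, C, D, E}, which is every attribute, so {A, B} is a candidate key.
{A, D}⁺ = {A, B, C, D, E}, which is every attribute, so {A, D} is a candidate key.
{A, C, E}⁺ = {A, B, C, D, E}, which is every attribute, so {A, C, E} is a candidate key.
These are minimal and exhaustive — every other superkey contains one of them.

{A, B}, {A, C, E}, {A, D}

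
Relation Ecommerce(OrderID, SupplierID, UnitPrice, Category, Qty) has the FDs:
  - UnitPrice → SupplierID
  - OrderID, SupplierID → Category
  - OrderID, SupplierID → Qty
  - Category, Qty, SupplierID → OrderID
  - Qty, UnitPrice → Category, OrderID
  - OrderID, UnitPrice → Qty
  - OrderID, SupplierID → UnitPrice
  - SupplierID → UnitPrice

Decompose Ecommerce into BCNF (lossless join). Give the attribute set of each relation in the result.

Candidate keys of the original relation: {OrderID, SupplierID}, {OrderID, UnitPrice}, {Qty, SupplierID}, {Qty, UnitPrice}.
{Category, OrderID, Qty, SupplierID, UnitPrice}: {UnitPrice} determines {SupplierID, UnitPrice} here but is not a superkey — split on UnitPrice → SupplierID, giving {SupplierID, UnitPrice} and {Category, OrderID, Qty, UnitPrice}.
{SupplierID, UnitPrice} has no BCNF violation.
{Category, OrderID, Qty, UnitPrice} has no BCNF violation.

{Category, OrderID, Qty, UnitPrice}; {SupplierID, UnitPrice}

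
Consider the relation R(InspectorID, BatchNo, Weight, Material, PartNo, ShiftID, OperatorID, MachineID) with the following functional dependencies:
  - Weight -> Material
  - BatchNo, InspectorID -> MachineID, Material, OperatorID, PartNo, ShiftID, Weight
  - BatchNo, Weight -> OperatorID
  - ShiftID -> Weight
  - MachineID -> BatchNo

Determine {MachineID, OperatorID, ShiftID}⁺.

Start with {MachineID, OperatorID, ShiftID}.
ShiftID -> Weight applies; add {Weight} → now {MachineID, OperatorID, ShiftID, Weight}.
MachineID -> BatchNo applies; add {BatchNo} → now {BatchNo, MachineID, OperatorID, ShiftID, Weight}.
Weight -> Material applies; add {Material} → now {BatchNo, MachineID, Material, OperatorID, ShiftID, Weight}.
No further FD applies.

{BatchNo, MachineID, Material, OperatorID, ShiftID, Weight}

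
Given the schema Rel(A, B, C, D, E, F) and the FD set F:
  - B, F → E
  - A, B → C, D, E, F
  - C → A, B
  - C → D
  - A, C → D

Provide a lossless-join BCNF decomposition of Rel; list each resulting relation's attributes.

Candidate keys of the original relation: {A, B}, {C}.
In {A, B, C, D, E, F}, {B, F} is not a superkey ({B, F}⁺ restricted to this set is {B, E, F}), so split on B, F → E into {B, E, F} and {A, B, C, D, F}.
{B, E, F}: every determinant is a superkey — BCNF.
{A, B, C, D, F}: every determinant is a superkey — BCNF.

{A, B, C, D, F}; {B, E, F}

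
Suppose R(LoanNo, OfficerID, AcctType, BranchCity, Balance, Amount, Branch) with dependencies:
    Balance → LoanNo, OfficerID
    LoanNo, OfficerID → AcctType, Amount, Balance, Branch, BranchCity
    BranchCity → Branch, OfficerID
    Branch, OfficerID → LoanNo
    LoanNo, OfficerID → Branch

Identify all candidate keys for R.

Closure of {Balance} is {AcctType, Amount, Balance, Branch, BranchCity, LoanNo, OfficerID}, the whole schema; {Balance} is a candidate key.
Closure of {BranchCity} is {AcctType, Amount, Balance, Branch, BranchCity, LoanNo, OfficerID}, the whole schema; {BranchCity} is a candidate key.
Closure of {Branch, OfficerID} is {AcctType, Amount, Balance, Branch, BranchCity, LoanNo, OfficerID}, the whole schema; {Branch, OfficerID} is a candidate key.
Closure of {LoanNo, OfficerID} is {AcctType, Amount, Balance, Branch, BranchCity, LoanNo, OfficerID}, the whole schema; {LoanNo, OfficerID} is a candidate key.
Any other superkey properly contains one of these, so there are no further candidate keys.

{Balance}, {Branch, OfficerID}, {BranchCity}, {LoanNo, OfficerID}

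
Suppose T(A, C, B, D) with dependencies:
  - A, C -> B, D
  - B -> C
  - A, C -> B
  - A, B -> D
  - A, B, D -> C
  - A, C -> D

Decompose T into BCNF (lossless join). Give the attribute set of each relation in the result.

Candidate keys of the original relation: {A, B}, {A, C}.
In {A, B, C, D}, {B} is not a superkey ({B}⁺ restricted to this set is {B, C}), so split on B -> C into {B, C} and {A, B, D}.
{B, C} has no BCNF violation.
{A, B, D} has no BCNF violation.

{A, B, D}; {B, C}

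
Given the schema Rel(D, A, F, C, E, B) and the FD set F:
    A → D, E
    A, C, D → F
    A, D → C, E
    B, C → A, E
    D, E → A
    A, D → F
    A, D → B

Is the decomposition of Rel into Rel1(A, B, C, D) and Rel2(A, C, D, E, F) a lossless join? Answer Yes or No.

Yes

Rel1 ∩ Rel2 = {A, C, D}; its closure under F is {A, B, C, D, E, F}.
This includes all of Rel1, so the common attributes are a superkey of Rel1 — the join is lossless.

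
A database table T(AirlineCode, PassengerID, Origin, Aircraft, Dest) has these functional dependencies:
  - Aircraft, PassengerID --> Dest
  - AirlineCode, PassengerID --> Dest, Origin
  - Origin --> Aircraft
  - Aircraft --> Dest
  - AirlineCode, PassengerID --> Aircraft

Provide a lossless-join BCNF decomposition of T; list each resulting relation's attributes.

Candidate key of the original relation: {AirlineCode, PassengerID}.
In {Aircraft, AirlineCode, Dest, Origin, PassengerID}, {Aircraft, PassengerID} is not a superkey ({Aircraft, PassengerID}⁺ restricted to this set is {Aircraft, Dest, PassengerID}), so split on Aircraft, PassengerID --> Dest into {Aircraft, Dest, PassengerID} and {Aircraft, AirlineCode, Origin, PassengerID}.
In {Aircraft, Dest, PassengerID}, {Aircraft} is not a superkey ({Aircraft}⁺ restricted to this set is {Aircraft, Dest}), so split on Aircraft --> Dest into {Aircraft, Dest} and {Aircraft, PassengerID}.
{Aircraft, Dest}: every determinant is a superkey — BCNF.
{Aircraft, PassengerID}: every determinant is a superkey — BCNF.
In {Aircraft, AirlineCode, Origin, PassengerID}, {Origin} is not a superkey ({Origin}⁺ restricted to this set is {Aircraft, Origin}), so split on Origin --> Aircraft into {Aircraft, Origin} and {AirlineCode, Origin, PassengerID}.
{Aircraft, Origin}: every determinant is a superkey — BCNF.
{AirlineCode, Origin, PassengerID}: every determinant is a superkey — BCNF.

{Aircraft, Dest}; {Aircraft, Origin}; {Aircraft, PassengerID}; {AirlineCode, Origin, PassengerID}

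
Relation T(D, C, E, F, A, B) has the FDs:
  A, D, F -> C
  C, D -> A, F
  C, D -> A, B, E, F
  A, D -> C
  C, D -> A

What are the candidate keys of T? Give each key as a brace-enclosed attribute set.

{A, D}, {C, D}

No FD produces {D}, so it must be in every candidate key.
{A, D}⁺ = {A, B, C, D, E, F} — all of the relation — so {A, D} is a candidate key.
{C, D}⁺ = {A, B, C, D, E, F} — all of the relation — so {C, D} is a candidate key.
These are minimal and exhaustive — every other superkey contains one of them.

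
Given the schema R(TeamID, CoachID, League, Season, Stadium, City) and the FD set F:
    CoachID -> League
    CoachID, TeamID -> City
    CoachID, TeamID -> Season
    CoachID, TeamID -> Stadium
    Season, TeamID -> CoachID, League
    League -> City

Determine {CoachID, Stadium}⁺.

Start with {CoachID, Stadium}.
CoachID -> League applies; add {League} → now {CoachID, League, Stadium}.
League -> City applies; add {City} → now {City, CoachID, League, Stadium}.
No further FD applies.

{City, CoachID, League, Stadium}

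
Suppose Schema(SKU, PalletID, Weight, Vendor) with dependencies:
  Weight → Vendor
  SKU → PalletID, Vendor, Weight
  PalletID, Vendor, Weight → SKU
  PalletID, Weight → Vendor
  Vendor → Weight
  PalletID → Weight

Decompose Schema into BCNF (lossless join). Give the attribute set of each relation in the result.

Candidate keys of the original relation: {PalletID}, {SKU}.
{PalletID, SKU, Vendor, Weight}: {Weight} determines {Vendor, Weight} here but is not a superkey — split on Weight → Vendor, giving {Vendor, Weight} and {PalletID, SKU, Weight}.
{Vendor, Weight}: every determinant is a superkey — BCNF.
{PalletID, SKU, Weight}: every determinant is a superkey — BCNF.

{PalletID, SKU, Weight}; {Vendor, Weight}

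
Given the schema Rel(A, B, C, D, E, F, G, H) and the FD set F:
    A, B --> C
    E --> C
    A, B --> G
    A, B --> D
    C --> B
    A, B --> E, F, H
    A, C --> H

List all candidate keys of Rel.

{A} never appears on the right of any FD, so every key must include it.
Closure of {A, B} is {A, B, C, D, E, F, G, H}, the whole schema; {A, B} is a candidate key.
Closure of {A, C} is {A, B, C, D, E, F, G, H}, the whole schema; {A, C} is a candidate key.
Closure of {A, E} is {A, B, C, D, E, F, G, H}, the whole schema; {A, E} is a candidate key.
These are minimal and exhaustive — every other superkey contains one of them.

{A, B}, {A, C}, {A, E}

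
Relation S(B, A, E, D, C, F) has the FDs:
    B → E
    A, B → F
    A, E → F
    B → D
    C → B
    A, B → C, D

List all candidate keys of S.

{A, B}, {A, C}

No FD produces {A}, so it must be in every candidate key.
{A, B}⁺ = {A, B, C, D, E, F}, which is every attribute, so {A, B} is a candidate key.
{A, C}⁺ = {A, B, C, D, E, F}, which is every attribute, so {A, C} is a candidate key.
These are minimal and exhaustive — every other superkey contains one of them.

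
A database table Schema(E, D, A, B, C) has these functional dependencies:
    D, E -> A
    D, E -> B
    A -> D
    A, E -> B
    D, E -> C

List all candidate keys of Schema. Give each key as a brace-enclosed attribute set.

No FD produces {E}, so it must be in every candidate key.
Closure of {A, E} is {A, B, C, D, E}, the whole schema; {A, E} is a candidate key.
Closure of {D, E} is {A, B, C, D, E}, the whole schema; {D, E} is a candidate key.
Any other superkey properly contains one of these, so there are no further candidate keys.

{A, E}, {D, E}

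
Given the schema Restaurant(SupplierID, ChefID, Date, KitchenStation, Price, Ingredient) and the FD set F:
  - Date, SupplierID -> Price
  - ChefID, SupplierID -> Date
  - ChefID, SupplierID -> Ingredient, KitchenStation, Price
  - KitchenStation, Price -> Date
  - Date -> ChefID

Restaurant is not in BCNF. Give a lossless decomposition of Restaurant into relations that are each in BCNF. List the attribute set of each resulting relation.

{ChefID, Date}; {Date, KitchenStation, Price}; {Ingredient, KitchenStation, Price, SupplierID}

Candidate keys of the original relation: {ChefID, SupplierID}, {Date, SupplierID}, {KitchenStation, Price, SupplierID}.
Within {ChefID, Date, Ingredient, KitchenStation, Price, SupplierID}: {KitchenStation, Price}⁺ ∩ {ChefID, Date, Ingredient, KitchenStation, Price, SupplierID} = {ChefID, Date, KitchenStation, Price}, not the whole set, so KitchenStation, Price -> ChefID, Date violates BCNF; decompose into {ChefID, Date, KitchenStation, Price} and {Ingredient, KitchenStation, Price, SupplierID}.
Within {ChefID, Date, KitchenStation, Price}: {Date}⁺ ∩ {ChefID, Date, KitchenStation, Price} = {ChefID, Date}, not the whole set, so Date -> ChefID violates BCNF; decompose into {ChefID, Date} and {Date, KitchenStation, Price}.
{ChefID, Date} is in BCNF.
{Date, KitchenStation, Price} is in BCNF.
{Ingredient, KitchenStation, Price, SupplierID} is in BCNF.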